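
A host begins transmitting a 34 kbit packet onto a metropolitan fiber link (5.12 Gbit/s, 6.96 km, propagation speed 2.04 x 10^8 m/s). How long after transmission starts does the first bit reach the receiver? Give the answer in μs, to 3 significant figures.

34.1 μs

First bit experiences only propagation delay: d/s = 6960/204000000 = 34.1 μs.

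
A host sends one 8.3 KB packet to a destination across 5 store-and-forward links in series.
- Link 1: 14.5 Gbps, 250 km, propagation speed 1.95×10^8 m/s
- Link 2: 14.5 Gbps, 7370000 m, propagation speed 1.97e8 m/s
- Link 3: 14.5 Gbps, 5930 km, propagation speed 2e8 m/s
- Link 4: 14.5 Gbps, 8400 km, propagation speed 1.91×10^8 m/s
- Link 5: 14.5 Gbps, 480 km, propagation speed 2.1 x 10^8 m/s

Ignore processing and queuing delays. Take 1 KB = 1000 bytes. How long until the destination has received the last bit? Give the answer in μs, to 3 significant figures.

L = 66400 bits.
Transmission delay per hop = L/R = 66400/14500000000 = 4.57931 μs; 5 hops → 22.8966 μs.
Propagation delays (d/s per hop): 1282.05, 37411.2, 29650, 43979.1, 2285.71 μs; sum = 114608 μs.
End-to-end = 115000 μs.

115000 μs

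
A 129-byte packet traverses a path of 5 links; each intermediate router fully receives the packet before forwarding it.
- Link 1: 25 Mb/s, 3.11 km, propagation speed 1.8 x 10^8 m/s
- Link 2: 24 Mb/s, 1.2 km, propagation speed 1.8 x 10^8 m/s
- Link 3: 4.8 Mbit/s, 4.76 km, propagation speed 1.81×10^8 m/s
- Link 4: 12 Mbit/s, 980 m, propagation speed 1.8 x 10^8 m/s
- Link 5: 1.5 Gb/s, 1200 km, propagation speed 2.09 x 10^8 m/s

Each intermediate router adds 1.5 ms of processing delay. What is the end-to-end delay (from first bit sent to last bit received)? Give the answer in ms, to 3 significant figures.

12.2 ms

L = 129 × 8 = 1032 bits.
Transmission delays (L/R per hop): 0.04128, 0.043, 0.215, 0.086, 0.000688 ms; sum = 0.385968 ms.
Propagation delays (d/s per hop): 0.0172778, 0.00666667, 0.0262983, 0.00544444, 5.74163 ms; sum = 5.79731 ms.
Processing at 4 router(s): 4 × 1.5 ms = 6 ms.
End-to-end = 12.2 ms.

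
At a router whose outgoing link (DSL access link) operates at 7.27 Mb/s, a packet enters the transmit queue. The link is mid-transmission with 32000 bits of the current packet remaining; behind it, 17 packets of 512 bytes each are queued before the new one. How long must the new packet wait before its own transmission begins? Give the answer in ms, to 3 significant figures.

Each queued packet: L/R = 4096/7270000 = 0.563411 ms.
17 queued → 9.57799 ms.
Plus remaining 32000 bits of current packet: 4.40165 ms.
Queuing delay = 14.0 ms.

14.0 ms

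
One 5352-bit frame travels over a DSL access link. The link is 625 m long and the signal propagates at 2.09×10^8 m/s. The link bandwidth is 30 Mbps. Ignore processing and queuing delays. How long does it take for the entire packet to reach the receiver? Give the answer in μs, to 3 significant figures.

181 μs

Transmission delay = L/R = 5352 / 30000000 = 178.4 μs.
Propagation delay = d/s = 625 m / 209000000 m/s = 2.99043 μs.
Total = 181 μs.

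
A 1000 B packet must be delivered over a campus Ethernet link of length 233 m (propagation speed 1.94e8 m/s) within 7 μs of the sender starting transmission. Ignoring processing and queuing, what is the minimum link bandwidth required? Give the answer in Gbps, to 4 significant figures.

1.380 Gbps

L = 8000 bits.
Propagation delay = 233 / 194000000 = 1.20103 μs.
Transmission budget = 7 − 1.20103 = 5.79897 μs.
R ≥ L / t_tx = 8000 bits / 5.79897e-06 s = 1.380 Gbps.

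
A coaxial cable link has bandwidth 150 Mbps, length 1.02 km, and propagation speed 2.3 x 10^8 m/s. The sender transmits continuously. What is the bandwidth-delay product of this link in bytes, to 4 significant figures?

83.15 bytes

Propagation delay = 1020 / 2.3e+08 = 4.43478e-06 s.
BDP = R × t_prop = 150000000 × 4.43478e-06 = 665.217 bits.
In bytes: 665.217/8 = 83.15 bytes.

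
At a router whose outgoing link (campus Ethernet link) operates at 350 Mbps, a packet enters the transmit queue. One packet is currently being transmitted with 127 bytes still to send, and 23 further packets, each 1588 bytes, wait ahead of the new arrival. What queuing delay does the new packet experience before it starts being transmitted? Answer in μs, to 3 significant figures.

838 μs

Each queued packet: L/R = 12704/350000000 = 36.2971 μs.
23 queued → 834.834 μs.
Plus remaining 1016 bits of current packet: 2.90286 μs.
Queuing delay = 838 μs.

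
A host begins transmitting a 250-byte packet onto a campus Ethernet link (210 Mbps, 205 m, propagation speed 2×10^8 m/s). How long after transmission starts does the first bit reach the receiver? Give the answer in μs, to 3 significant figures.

1.03 μs

First bit experiences only propagation delay: d/s = 205/200000000 = 1.03 μs.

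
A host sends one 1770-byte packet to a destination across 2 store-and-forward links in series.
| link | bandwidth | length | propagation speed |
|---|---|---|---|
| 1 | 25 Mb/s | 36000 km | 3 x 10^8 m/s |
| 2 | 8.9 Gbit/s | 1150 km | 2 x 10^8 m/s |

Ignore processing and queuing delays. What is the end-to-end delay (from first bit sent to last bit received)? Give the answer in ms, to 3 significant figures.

L = 1770 × 8 = 14160 bits.
Transmission delays (L/R per hop): 0.5664, 0.00159101 ms; sum = 0.567991 ms.
Propagation delays (d/s per hop): 120, 5.75 ms; sum = 125.75 ms.
End-to-end = 126 ms.

126 ms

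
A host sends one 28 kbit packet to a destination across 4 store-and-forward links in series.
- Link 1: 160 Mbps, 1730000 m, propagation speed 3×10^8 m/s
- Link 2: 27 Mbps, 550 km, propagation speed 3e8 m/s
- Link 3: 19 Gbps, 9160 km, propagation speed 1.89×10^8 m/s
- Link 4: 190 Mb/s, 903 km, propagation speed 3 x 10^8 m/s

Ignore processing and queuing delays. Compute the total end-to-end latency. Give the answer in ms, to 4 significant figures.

60.44 ms

L = 28000 bits.
Transmission delays (L/R per hop): 0.175, 1.03704, 0.00147368, 0.147368 ms; sum = 1.36088 ms.
Propagation delays (d/s per hop): 5.76667, 1.83333, 48.4656, 3.01 ms; sum = 59.0756 ms.
End-to-end = 60.44 ms.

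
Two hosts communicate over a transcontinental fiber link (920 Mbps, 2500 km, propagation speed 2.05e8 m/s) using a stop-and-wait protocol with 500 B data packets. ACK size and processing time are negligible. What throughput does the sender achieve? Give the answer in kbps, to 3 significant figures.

164 kbps

t_tx = L/R = 4000/920000000 = 4.34783e-06 s.
t_prop = 2500000/2.05e+08 = 0.0121951 s; RTT = 0.0243902 s.
Cycle = t_tx + RTT = 0.0243946 s.
Throughput = L / cycle = 4000 / 0.0243946 = 164 kbps.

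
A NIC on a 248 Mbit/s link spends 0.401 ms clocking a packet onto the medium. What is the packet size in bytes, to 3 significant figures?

12400 bytes

L = R × t_tx = 248000000 b/s × 0.000401 s = 99448 bits.
In bytes: 99448 / 8 = 12400 bytes.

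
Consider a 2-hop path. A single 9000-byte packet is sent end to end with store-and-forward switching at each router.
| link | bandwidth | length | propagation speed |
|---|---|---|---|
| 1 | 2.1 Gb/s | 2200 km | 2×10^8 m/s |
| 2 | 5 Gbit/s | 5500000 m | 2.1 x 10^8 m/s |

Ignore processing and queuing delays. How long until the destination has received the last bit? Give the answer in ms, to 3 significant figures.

L = 9000 × 8 = 72000 bits.
Transmission delays (L/R per hop): 0.0342857, 0.0144 ms; sum = 0.0486857 ms.
Propagation delays (d/s per hop): 11, 26.1905 ms; sum = 37.1905 ms.
End-to-end = 37.2 ms.

37.2 ms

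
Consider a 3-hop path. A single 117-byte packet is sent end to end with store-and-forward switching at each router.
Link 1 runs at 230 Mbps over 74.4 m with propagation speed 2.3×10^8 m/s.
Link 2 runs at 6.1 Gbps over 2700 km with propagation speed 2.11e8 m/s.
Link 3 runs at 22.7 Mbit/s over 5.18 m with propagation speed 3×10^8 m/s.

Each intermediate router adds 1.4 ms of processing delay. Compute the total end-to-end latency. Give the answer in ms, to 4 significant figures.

15.64 ms

L = 117 × 8 = 936 bits.
Transmission delays (L/R per hop): 0.00406957, 0.000153443, 0.0412335 ms; sum = 0.0454565 ms.
Propagation delays (d/s per hop): 0.000323478, 12.7962, 1.72667e-05 ms; sum = 12.7965 ms.
Processing at 2 router(s): 2 × 1.4 ms = 2.8 ms.
End-to-end = 15.64 ms.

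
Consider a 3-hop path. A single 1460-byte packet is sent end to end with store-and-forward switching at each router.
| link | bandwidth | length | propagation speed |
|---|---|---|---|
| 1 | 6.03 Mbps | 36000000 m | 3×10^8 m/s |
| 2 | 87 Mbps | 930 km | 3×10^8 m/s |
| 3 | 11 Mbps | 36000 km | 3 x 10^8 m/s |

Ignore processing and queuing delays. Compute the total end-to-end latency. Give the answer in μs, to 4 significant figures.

L = 1460 × 8 = 11680 bits.
Transmission delays (L/R per hop): 1936.98, 134.253, 1061.82 μs; sum = 3133.05 μs.
Propagation delays (d/s per hop): 120000, 3100, 120000 μs; sum = 243100 μs.
End-to-end = 246200 μs.

246200 μs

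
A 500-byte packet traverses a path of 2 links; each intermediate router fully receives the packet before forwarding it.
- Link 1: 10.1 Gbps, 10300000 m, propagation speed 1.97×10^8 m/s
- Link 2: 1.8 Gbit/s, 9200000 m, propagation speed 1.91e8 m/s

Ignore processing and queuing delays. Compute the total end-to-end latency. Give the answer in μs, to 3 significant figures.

L = 500 × 8 = 4000 bits.
Transmission delays (L/R per hop): 0.39604, 2.22222 μs; sum = 2.61826 μs.
Propagation delays (d/s per hop): 52284.3, 48167.5 μs; sum = 100452 μs.
End-to-end = 100000 μs.

100000 μs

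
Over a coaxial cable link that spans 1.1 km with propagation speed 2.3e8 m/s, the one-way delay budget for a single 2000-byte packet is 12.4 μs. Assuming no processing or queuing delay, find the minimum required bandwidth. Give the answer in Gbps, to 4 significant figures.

2.100 Gbps

L = 16000 bits.
Propagation delay = 1100 / 2.3e+08 = 4.78261 μs.
Transmission budget = 12.4 − 4.78261 = 7.61739 μs.
R ≥ L / t_tx = 16000 bits / 7.61739e-06 s = 2.100 Gbps.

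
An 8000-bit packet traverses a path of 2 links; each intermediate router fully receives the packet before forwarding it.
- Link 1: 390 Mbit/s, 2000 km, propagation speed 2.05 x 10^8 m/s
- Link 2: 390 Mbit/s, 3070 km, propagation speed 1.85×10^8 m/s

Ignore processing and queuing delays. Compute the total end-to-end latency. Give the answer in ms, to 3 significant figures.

Transmission delay per hop = L/R = 8000/390000000 = 0.0205128 ms; 2 hops → 0.0410256 ms.
Propagation delays (d/s per hop): 9.7561, 16.5946 ms; sum = 26.3507 ms.
End-to-end = 26.4 ms.

26.4 ms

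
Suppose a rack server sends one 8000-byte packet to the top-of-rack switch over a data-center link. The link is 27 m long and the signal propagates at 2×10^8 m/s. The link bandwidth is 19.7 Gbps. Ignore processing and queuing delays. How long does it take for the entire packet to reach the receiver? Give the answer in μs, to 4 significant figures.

L = 8000 × 8 = 64000 bits.
Transmission delay = L/R = 64000 / 19700000000 = 3.24873 μs.
Propagation delay = d/s = 27 m / 200000000 m/s = 0.135 μs.
Total = 3.384 μs.

3.384 μs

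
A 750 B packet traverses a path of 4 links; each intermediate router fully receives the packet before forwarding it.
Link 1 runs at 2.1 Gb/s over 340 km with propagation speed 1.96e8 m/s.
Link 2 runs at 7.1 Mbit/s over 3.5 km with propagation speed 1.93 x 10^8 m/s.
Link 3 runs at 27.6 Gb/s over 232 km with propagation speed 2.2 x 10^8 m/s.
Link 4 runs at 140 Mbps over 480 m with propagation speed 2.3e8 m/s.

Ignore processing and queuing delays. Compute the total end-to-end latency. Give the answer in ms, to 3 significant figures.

3.70 ms

L = 750 × 8 = 6000 bits.
Transmission delays (L/R per hop): 0.00285714, 0.84507, 0.000217391, 0.0428571 ms; sum = 0.891002 ms.
Propagation delays (d/s per hop): 1.73469, 0.0181347, 1.05455, 0.00208696 ms; sum = 2.80946 ms.
End-to-end = 3.70 ms.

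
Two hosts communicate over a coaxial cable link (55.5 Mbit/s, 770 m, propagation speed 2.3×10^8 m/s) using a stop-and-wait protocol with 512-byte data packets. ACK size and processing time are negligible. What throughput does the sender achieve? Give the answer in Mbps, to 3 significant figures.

t_tx = L/R = 4096/55500000 = 7.38018e-05 s.
t_prop = 770/2.3e+08 = 3.34783e-06 s; RTT = 6.69565e-06 s.
Cycle = t_tx + RTT = 8.04975e-05 s.
Throughput = L / cycle = 4096 / 8.04975e-05 = 50.9 Mbps.

50.9 Mbps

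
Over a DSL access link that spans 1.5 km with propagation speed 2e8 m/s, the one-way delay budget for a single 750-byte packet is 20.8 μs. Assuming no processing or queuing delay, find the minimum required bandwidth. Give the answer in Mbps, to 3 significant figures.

L = 6000 bits.
Propagation delay = 1500 / 200000000 = 7.5 μs.
Transmission budget = 20.8 − 7.5 = 13.3 μs.
R ≥ L / t_tx = 6000 bits / 1.33e-05 s = 451 Mbps.

451 Mbps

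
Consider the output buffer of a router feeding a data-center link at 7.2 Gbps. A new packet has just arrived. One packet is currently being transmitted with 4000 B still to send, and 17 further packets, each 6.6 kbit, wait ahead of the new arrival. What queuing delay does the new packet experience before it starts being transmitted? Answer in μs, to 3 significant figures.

20.0 μs

Each queued packet: L/R = 6600/7200000000 = 0.916667 μs.
17 queued → 15.5833 μs.
Plus remaining 32000 bits of current packet: 4.44444 μs.
Queuing delay = 20.0 μs.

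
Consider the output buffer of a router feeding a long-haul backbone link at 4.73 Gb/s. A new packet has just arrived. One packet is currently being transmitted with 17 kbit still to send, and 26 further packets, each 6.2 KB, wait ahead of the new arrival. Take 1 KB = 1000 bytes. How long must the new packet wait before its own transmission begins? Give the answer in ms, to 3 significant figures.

Each queued packet: L/R = 49600/4730000000 = 0.0104863 ms.
26 queued → 0.272643 ms.
Plus remaining 17000 bits of current packet: 0.00359408 ms.
Queuing delay = 0.276 ms.

0.276 ms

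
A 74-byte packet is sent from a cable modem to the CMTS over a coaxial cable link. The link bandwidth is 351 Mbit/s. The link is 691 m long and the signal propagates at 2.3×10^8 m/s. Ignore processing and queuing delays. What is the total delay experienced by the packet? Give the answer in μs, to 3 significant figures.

4.69 μs

L = 74 × 8 = 592 bits.
Transmission delay = L/R = 592 / 351000000 = 1.68661 μs.
Propagation delay = d/s = 691 m / 2.3e+08 m/s = 3.00435 μs.
Total = 4.69 μs.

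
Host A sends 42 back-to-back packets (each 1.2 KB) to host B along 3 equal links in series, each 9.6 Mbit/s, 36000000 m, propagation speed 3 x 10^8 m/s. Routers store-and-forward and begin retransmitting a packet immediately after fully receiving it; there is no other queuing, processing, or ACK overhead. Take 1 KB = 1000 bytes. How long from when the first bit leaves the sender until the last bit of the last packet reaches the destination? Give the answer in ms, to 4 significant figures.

404.0 ms

Per-hop transmission t_tx = L/R = 9600/9600000 = 1 ms.
Per-hop propagation t_prop = 36000000/300000000 = 120 ms.
Pipeline fill: first packet needs 3·t_tx to clear all hops; remaining 41 packets each add one t_tx.
Total = (3+42-1)·t_tx + 3·t_prop = 44·1 + 3·120 = 404.0 ms.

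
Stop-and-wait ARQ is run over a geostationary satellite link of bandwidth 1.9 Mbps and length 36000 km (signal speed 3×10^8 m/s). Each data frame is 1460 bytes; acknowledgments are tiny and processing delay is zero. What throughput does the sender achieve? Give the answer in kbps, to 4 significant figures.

t_tx = L/R = 11680/1900000 = 0.00614737 s.
t_prop = 36000000/300000000 = 0.12 s; RTT = 0.24 s.
Cycle = t_tx + RTT = 0.246147 s.
Throughput = L / cycle = 11680 / 0.246147 = 47.45 kbps.

47.45 kbps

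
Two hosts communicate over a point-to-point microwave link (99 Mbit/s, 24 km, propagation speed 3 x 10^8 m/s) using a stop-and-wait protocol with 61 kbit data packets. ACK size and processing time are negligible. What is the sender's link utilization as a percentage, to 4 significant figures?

79.39 %

t_tx = L/R = 61000/99000000 = 0.000616162 s.
t_prop = 24000/300000000 = 8e-05 s; RTT = 0.00016 s.
Cycle = t_tx + RTT = 0.000776162 s.
Utilization = t_tx / cycle = 0.000616162/0.000776162 = 79.39 %.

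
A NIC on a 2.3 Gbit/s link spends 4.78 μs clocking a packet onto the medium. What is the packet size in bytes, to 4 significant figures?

1374 bytes

L = R × t_tx = 2300000000 b/s × 4.78e-06 s = 10994 bits.
In bytes: 10994 / 8 = 1374 bytes.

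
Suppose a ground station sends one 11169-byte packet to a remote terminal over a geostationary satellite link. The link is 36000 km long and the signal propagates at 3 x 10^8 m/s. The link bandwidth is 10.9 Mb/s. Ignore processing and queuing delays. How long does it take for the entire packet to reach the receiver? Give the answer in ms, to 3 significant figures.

L = 11169 × 8 = 89352 bits.
Transmission delay = L/R = 89352 / 10900000 = 8.19743 ms.
Propagation delay = d/s = 36000000 m / 300000000 m/s = 120 ms.
Total = 128 ms.

128 ms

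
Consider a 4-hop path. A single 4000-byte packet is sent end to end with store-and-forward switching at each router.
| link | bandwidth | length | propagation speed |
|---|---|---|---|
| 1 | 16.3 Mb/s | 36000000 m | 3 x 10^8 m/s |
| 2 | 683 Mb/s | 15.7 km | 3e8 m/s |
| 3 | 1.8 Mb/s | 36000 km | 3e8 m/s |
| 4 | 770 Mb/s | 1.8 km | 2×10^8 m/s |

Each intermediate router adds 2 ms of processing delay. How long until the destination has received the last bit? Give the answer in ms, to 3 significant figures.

266 ms

L = 4000 × 8 = 32000 bits.
Transmission delays (L/R per hop): 1.96319, 0.0468521, 17.7778, 0.0415584 ms; sum = 19.8294 ms.
Propagation delays (d/s per hop): 120, 0.0523333, 120, 0.009 ms; sum = 240.061 ms.
Processing at 3 router(s): 3 × 2 ms = 6 ms.
End-to-end = 266 ms.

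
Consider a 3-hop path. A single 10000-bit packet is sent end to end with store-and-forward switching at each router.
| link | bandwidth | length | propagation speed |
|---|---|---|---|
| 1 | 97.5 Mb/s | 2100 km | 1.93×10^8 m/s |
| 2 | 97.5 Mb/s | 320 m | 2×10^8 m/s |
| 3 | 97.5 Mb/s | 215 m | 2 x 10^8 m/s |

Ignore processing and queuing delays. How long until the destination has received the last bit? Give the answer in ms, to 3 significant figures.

11.2 ms

Transmission delay per hop = L/R = 10000/97500000 = 0.102564 ms; 3 hops → 0.307692 ms.
Propagation delays (d/s per hop): 10.8808, 0.0016, 0.001075 ms; sum = 10.8835 ms.
End-to-end = 11.2 ms.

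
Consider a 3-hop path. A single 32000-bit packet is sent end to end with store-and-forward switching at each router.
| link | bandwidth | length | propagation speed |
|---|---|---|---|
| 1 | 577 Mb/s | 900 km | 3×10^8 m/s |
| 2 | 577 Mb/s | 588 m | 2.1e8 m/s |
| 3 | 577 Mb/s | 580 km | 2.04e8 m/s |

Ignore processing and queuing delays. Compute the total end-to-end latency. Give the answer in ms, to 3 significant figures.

Transmission delay per hop = L/R = 32000/577000000 = 0.0554593 ms; 3 hops → 0.166378 ms.
Propagation delays (d/s per hop): 3, 0.0028, 2.84314 ms; sum = 5.84594 ms.
End-to-end = 6.01 ms.

6.01 ms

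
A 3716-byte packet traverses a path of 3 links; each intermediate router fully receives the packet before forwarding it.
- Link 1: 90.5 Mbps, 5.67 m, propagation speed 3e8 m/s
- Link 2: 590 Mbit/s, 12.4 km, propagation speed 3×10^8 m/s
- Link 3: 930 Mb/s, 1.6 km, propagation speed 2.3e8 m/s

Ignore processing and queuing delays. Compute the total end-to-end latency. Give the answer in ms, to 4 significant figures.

L = 3716 × 8 = 29728 bits.
Transmission delays (L/R per hop): 0.328486, 0.0503864, 0.0319656 ms; sum = 0.410838 ms.
Propagation delays (d/s per hop): 1.89e-05, 0.0413333, 0.00695652 ms; sum = 0.0483088 ms.
End-to-end = 0.4591 ms.

0.4591 ms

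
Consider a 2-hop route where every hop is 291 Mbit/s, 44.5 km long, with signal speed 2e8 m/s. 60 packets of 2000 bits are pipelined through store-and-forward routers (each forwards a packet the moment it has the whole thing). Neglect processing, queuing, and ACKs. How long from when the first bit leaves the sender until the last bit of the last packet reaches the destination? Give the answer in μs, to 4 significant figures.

Per-hop transmission t_tx = L/R = 2000/291000000 = 6.87285 μs.
Per-hop propagation t_prop = 44500/200000000 = 222.5 μs.
Pipeline fill: first packet needs 2·t_tx to clear all hops; remaining 59 packets each add one t_tx.
Total = (2+60-1)·t_tx + 2·t_prop = 61·6.87285 + 2·222.5 = 864.2 μs.

864.2 μs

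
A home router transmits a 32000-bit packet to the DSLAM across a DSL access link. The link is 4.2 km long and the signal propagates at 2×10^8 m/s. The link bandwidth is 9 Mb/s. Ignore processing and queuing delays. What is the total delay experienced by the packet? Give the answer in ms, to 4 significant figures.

Transmission delay = L/R = 32000 / 9000000 = 3.55556 ms.
Propagation delay = d/s = 4200 m / 200000000 m/s = 0.021 ms.
Total = 3.577 ms.

3.577 ms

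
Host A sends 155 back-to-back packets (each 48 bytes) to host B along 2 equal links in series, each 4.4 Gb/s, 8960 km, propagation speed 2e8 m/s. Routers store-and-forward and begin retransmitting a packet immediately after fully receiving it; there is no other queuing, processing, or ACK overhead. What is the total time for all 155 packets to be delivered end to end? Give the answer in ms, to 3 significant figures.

Per-hop transmission t_tx = L/R = 384/4400000000 = 8.72727e-05 ms.
Per-hop propagation t_prop = 8960000/200000000 = 44.8 ms.
Pipeline fill: first packet needs 2·t_tx to clear all hops; remaining 154 packets each add one t_tx.
Total = (2+155-1)·t_tx + 2·t_prop = 156·8.72727e-05 + 2·44.8 = 89.6 ms.

89.6 ms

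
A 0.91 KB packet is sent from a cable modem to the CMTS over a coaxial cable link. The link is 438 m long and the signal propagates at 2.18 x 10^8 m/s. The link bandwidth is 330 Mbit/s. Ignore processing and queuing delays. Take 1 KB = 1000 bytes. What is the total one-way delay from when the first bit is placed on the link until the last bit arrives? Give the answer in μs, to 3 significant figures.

24.1 μs

L = 7280 bits.
Transmission delay = L/R = 7280 / 330000000 = 22.0606 μs.
Propagation delay = d/s = 438 m / 2.18e+08 m/s = 2.00917 μs.
Total = 24.1 μs.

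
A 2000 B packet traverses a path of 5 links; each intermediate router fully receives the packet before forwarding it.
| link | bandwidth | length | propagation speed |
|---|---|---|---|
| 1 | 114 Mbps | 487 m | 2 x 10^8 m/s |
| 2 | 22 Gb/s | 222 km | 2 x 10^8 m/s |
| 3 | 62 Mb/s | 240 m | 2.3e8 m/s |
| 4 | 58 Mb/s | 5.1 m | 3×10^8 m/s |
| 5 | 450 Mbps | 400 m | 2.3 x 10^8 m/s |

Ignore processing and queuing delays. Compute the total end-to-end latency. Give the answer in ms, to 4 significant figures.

1.826 ms

L = 2000 × 8 = 16000 bits.
Transmission delays (L/R per hop): 0.140351, 0.000727273, 0.258065, 0.275862, 0.0355556 ms; sum = 0.71056 ms.
Propagation delays (d/s per hop): 0.002435, 1.11, 0.00104348, 1.7e-05, 0.00173913 ms; sum = 1.11523 ms.
End-to-end = 1.826 ms.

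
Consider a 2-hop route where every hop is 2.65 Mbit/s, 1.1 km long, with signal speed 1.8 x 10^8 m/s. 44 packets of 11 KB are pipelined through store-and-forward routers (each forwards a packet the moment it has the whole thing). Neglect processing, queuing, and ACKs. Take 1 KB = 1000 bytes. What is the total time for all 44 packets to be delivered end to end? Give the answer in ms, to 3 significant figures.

Per-hop transmission t_tx = L/R = 88000/2650000 = 33.2075 ms.
Per-hop propagation t_prop = 1100/180000000 = 0.00611111 ms.
Pipeline fill: first packet needs 2·t_tx to clear all hops; remaining 43 packets each add one t_tx.
Total = (2+44-1)·t_tx + 2·t_prop = 45·33.2075 + 2·0.00611111 = 1490 ms.

1490 ms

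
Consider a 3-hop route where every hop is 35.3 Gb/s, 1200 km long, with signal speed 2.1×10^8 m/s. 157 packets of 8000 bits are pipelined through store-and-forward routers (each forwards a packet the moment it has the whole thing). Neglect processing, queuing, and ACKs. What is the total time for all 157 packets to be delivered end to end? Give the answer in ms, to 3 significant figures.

17.2 ms

Per-hop transmission t_tx = L/R = 8000/35300000000 = 0.000226629 ms.
Per-hop propagation t_prop = 1200000/210000000 = 5.71429 ms.
Pipeline fill: first packet needs 3·t_tx to clear all hops; remaining 156 packets each add one t_tx.
Total = (3+157-1)·t_tx + 3·t_prop = 159·0.000226629 + 3·5.71429 = 17.2 ms.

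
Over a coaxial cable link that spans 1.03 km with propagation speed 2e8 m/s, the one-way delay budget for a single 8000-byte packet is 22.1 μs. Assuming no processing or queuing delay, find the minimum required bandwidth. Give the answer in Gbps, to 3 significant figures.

L = 64000 bits.
Propagation delay = 1030 / 200000000 = 5.15 μs.
Transmission budget = 22.1 − 5.15 = 16.95 μs.
R ≥ L / t_tx = 64000 bits / 1.695e-05 s = 3.78 Gbps.

3.78 Gbps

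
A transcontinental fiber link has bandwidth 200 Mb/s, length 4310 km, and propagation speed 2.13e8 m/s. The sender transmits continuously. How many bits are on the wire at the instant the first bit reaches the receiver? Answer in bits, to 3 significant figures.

4050000 bits

Propagation delay = 4310000 / 213000000 = 0.0202347 s.
BDP = R × t_prop = 200000000 × 0.0202347 = 4046950 bits.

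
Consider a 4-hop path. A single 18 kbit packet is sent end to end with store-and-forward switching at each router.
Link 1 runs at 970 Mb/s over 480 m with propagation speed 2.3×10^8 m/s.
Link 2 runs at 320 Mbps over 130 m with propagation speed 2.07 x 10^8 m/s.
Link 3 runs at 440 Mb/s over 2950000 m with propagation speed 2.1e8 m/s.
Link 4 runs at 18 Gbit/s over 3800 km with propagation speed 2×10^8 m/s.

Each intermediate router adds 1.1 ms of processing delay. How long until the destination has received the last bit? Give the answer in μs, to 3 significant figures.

L = 18000 bits.
Transmission delays (L/R per hop): 18.5567, 56.25, 40.9091, 1 μs; sum = 116.716 μs.
Propagation delays (d/s per hop): 2.08696, 0.628019, 14047.6, 19000 μs; sum = 33050.3 μs.
Processing at 3 router(s): 3 × 1.1 ms = 3300 μs.
End-to-end = 36500 μs.

36500 μs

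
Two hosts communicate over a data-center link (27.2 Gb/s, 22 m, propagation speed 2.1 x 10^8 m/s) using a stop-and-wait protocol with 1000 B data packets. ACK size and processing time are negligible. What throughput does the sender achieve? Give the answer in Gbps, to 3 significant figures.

t_tx = L/R = 8000/27200000000 = 2.94118e-07 s.
t_prop = 22/210000000 = 1.04762e-07 s; RTT = 2.09524e-07 s.
Cycle = t_tx + RTT = 5.03641e-07 s.
Throughput = L / cycle = 8000 / 5.03641e-07 = 15.9 Gbps.

15.9 Gbps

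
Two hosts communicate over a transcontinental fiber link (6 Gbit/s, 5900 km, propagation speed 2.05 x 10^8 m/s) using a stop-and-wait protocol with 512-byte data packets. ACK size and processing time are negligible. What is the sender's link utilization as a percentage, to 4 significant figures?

0.001186 %

t_tx = L/R = 4096/6000000000 = 6.82667e-07 s.
t_prop = 5900000/2.05e+08 = 0.0287805 s; RTT = 0.057561 s.
Cycle = t_tx + RTT = 0.0575617 s.
Utilization = t_tx / cycle = 6.82667e-07/0.0575617 = 0.001186 %.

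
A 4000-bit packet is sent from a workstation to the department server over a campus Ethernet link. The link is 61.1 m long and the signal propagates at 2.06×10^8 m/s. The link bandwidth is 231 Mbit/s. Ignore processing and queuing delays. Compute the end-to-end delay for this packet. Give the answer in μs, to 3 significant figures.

Transmission delay = L/R = 4000 / 231000000 = 17.316 μs.
Propagation delay = d/s = 61.1 m / 206000000 m/s = 0.296602 μs.
Total = 17.6 μs.

17.6 μs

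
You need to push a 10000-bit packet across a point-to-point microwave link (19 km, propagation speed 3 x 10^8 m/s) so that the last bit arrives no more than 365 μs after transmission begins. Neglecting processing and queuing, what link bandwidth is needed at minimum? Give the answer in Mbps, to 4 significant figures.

33.15 Mbps

Propagation delay = 19000 / 300000000 = 63.3333 μs.
Transmission budget = 365 − 63.3333 = 301.667 μs.
R ≥ L / t_tx = 10000 bits / 0.000301667 s = 33.15 Mbps.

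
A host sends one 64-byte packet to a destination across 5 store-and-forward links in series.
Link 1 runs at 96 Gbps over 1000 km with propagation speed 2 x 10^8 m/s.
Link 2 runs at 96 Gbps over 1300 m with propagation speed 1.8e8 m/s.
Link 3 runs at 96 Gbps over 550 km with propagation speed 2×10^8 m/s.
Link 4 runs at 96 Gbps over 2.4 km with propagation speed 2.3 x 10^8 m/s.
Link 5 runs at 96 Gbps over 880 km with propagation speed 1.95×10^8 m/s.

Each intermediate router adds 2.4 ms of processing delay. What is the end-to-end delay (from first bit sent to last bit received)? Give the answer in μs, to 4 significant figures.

L = 64 × 8 = 512 bits.
Transmission delay per hop = L/R = 512/96000000000 = 0.00533333 μs; 5 hops → 0.0266667 μs.
Propagation delays (d/s per hop): 5000, 7.22222, 2750, 10.4348, 4512.82 μs; sum = 12280.5 μs.
Processing at 4 router(s): 4 × 2.4 ms = 9600 μs.
End-to-end = 21880 μs.

21880 μs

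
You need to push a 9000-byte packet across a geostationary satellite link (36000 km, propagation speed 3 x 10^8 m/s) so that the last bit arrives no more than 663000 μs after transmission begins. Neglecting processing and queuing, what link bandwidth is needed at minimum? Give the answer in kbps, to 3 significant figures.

133 kbps

L = 72000 bits.
Propagation delay = 36000000 / 300000000 = 120000 μs.
Transmission budget = 663000 − 120000 = 543000 μs.
R ≥ L / t_tx = 72000 bits / 0.543 s = 133 kbps.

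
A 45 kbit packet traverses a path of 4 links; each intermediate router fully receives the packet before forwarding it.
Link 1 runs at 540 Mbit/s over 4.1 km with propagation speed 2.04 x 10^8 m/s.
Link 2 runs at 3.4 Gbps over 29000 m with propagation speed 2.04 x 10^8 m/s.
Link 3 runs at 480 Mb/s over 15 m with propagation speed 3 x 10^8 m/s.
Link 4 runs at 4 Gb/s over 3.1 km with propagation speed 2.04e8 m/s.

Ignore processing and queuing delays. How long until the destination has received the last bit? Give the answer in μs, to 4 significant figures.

L = 45000 bits.
Transmission delays (L/R per hop): 83.3333, 13.2353, 93.75, 11.25 μs; sum = 201.569 μs.
Propagation delays (d/s per hop): 20.098, 142.157, 0.05, 15.1961 μs; sum = 177.501 μs.
End-to-end = 379.1 μs.

379.1 μs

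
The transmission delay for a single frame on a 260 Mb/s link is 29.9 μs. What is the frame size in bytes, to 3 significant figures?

L = R × t_tx = 260000000 b/s × 2.99e-05 s = 7774 bits.
In bytes: 7774 / 8 = 972 bytes.

972 bytes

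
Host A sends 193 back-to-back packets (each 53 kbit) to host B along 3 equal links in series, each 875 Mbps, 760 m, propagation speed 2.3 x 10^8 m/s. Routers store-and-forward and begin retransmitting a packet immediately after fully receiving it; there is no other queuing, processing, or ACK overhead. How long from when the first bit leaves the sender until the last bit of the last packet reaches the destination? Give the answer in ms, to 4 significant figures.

Per-hop transmission t_tx = L/R = 53000/875000000 = 0.0605714 ms.
Per-hop propagation t_prop = 760/2.3e+08 = 0.00330435 ms.
Pipeline fill: first packet needs 3·t_tx to clear all hops; remaining 192 packets each add one t_tx.
Total = (3+193-1)·t_tx + 3·t_prop = 195·0.0605714 + 3·0.00330435 = 11.82 ms.

11.82 ms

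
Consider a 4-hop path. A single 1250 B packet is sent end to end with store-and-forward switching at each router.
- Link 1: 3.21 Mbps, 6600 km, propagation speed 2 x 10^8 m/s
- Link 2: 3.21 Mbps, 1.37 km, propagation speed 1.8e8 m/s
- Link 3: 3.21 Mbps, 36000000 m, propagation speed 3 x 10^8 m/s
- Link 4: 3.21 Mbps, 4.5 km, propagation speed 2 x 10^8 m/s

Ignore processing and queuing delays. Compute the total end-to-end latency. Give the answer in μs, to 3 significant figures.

165000 μs

L = 1250 × 8 = 10000 bits.
Transmission delay per hop = L/R = 10000/3210000 = 3115.26 μs; 4 hops → 12461.1 μs.
Propagation delays (d/s per hop): 33000, 7.61111, 120000, 22.5 μs; sum = 153030 μs.
End-to-end = 165000 μs.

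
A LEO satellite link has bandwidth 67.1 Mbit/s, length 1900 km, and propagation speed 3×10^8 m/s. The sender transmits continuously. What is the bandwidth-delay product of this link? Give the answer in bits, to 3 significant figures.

Propagation delay = 1900000 / 300000000 = 0.00633333 s.
BDP = R × t_prop = 6.71e+07 × 0.00633333 = 424967 bits.

425000 bits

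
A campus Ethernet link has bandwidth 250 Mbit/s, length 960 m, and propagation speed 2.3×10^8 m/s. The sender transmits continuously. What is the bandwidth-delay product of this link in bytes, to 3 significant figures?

Propagation delay = 960 / 2.3e+08 = 4.17391e-06 s.
BDP = R × t_prop = 250000000 × 4.17391e-06 = 1043.48 bits.
In bytes: 1043.48/8 = 130 bytes.

130 bytes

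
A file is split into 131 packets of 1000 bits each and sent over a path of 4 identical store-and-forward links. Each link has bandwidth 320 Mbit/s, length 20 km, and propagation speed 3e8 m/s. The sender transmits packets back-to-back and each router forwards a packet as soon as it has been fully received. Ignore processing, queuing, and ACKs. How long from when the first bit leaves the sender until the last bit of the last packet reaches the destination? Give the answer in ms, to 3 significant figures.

Per-hop transmission t_tx = L/R = 1000/320000000 = 0.003125 ms.
Per-hop propagation t_prop = 20000/300000000 = 0.0666667 ms.
Pipeline fill: first packet needs 4·t_tx to clear all hops; remaining 130 packets each add one t_tx.
Total = (4+131-1)·t_tx + 4·t_prop = 134·0.003125 + 4·0.0666667 = 0.685 ms.

0.685 ms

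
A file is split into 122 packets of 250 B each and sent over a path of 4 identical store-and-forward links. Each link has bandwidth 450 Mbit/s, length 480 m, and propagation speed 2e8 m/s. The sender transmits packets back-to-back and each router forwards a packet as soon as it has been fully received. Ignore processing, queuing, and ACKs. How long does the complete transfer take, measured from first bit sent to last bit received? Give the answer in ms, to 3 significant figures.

Per-hop transmission t_tx = L/R = 2000/450000000 = 0.00444444 ms.
Per-hop propagation t_prop = 480/200000000 = 0.0024 ms.
Pipeline fill: first packet needs 4·t_tx to clear all hops; remaining 121 packets each add one t_tx.
Total = (4+122-1)·t_tx + 4·t_prop = 125·0.00444444 + 4·0.0024 = 0.565 ms.

0.565 ms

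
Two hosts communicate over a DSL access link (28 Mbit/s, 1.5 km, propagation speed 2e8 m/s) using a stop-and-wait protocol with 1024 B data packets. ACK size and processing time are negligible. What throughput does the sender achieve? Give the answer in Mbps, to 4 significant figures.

26.63 Mbps

t_tx = L/R = 8192/28000000 = 0.000292571 s.
t_prop = 1500/200000000 = 7.5e-06 s; RTT = 1.5e-05 s.
Cycle = t_tx + RTT = 0.000307571 s.
Throughput = L / cycle = 8192 / 0.000307571 = 26.63 Mbps.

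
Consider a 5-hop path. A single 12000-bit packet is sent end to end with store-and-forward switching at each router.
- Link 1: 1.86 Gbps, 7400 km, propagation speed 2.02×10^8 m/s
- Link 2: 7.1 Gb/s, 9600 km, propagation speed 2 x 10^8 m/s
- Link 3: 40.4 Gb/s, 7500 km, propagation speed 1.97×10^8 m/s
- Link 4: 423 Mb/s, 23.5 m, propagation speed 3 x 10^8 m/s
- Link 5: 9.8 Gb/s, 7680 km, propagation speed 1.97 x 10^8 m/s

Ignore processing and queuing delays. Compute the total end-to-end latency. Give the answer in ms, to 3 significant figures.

Transmission delays (L/R per hop): 0.00645161, 0.00169014, 0.00029703, 0.0283688, 0.00122449 ms; sum = 0.0380321 ms.
Propagation delays (d/s per hop): 36.6337, 48, 38.0711, 7.83333e-05, 38.9848 ms; sum = 161.69 ms.
End-to-end = 162 ms.

162 ms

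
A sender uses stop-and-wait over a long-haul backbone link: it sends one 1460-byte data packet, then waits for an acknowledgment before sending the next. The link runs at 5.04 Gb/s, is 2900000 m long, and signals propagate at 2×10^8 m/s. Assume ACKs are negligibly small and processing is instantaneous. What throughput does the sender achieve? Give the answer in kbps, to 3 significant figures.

403 kbps

t_tx = L/R = 11680/5040000000 = 2.31746e-06 s.
t_prop = 2900000/200000000 = 0.0145 s; RTT = 0.029 s.
Cycle = t_tx + RTT = 0.0290023 s.
Throughput = L / cycle = 11680 / 0.0290023 = 403 kbps.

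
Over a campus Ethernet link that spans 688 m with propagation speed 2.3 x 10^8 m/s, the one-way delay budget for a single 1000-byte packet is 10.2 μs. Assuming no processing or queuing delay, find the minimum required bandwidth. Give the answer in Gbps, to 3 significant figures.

L = 8000 bits.
Propagation delay = 688 / 2.3e+08 = 2.9913 μs.
Transmission budget = 10.2 − 2.9913 = 7.2087 μs.
R ≥ L / t_tx = 8000 bits / 7.2087e-06 s = 1.11 Gbps.

1.11 Gbps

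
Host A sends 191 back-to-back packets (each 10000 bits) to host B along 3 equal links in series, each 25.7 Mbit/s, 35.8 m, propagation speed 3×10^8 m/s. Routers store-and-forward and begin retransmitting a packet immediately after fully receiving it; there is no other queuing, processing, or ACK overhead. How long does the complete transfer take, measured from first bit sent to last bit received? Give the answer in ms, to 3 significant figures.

75.1 ms

Per-hop transmission t_tx = L/R = 10000/25700000 = 0.389105 ms.
Per-hop propagation t_prop = 35.8/300000000 = 0.000119333 ms.
Pipeline fill: first packet needs 3·t_tx to clear all hops; remaining 190 packets each add one t_tx.
Total = (3+191-1)·t_tx + 3·t_prop = 193·0.389105 + 3·0.000119333 = 75.1 ms.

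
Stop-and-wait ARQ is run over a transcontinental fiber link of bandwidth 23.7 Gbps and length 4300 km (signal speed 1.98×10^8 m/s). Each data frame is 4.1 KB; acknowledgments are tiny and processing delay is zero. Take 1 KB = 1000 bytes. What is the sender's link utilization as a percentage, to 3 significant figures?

0.00319 %

t_tx = L/R = 32800/23700000000 = 1.38397e-06 s.
t_prop = 4300000/198000000 = 0.0217172 s; RTT = 0.0434343 s.
Cycle = t_tx + RTT = 0.0434357 s.
Utilization = t_tx / cycle = 1.38397e-06/0.0434357 = 0.00319 %.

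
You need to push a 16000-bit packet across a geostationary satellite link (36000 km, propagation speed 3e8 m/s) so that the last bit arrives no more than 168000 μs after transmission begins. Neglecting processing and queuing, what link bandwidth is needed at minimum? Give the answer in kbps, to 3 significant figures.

333 kbps

Propagation delay = 36000000 / 300000000 = 120000 μs.
Transmission budget = 168000 − 120000 = 48000 μs.
R ≥ L / t_tx = 16000 bits / 0.048 s = 333 kbps.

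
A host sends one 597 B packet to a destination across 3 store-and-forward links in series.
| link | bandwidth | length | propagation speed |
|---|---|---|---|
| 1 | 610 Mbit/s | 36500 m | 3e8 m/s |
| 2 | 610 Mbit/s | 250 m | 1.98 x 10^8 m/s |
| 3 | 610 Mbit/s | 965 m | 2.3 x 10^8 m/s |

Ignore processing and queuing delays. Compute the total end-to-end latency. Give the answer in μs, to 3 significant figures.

151 μs

L = 597 × 8 = 4776 bits.
Transmission delay per hop = L/R = 4776/610000000 = 7.82951 μs; 3 hops → 23.4885 μs.
Propagation delays (d/s per hop): 121.667, 1.26263, 4.19565 μs; sum = 127.125 μs.
End-to-end = 151 μs.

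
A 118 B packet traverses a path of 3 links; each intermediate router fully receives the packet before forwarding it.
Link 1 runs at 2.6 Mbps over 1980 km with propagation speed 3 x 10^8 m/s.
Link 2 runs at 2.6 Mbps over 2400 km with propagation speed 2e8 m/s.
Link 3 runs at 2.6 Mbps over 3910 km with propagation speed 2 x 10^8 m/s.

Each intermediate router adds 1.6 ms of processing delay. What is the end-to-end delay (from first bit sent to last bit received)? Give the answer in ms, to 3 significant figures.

L = 118 × 8 = 944 bits.
Transmission delay per hop = L/R = 944/2600000 = 0.363077 ms; 3 hops → 1.08923 ms.
Propagation delays (d/s per hop): 6.6, 12, 19.55 ms; sum = 38.15 ms.
Processing at 2 router(s): 2 × 1.6 ms = 3.2 ms.
End-to-end = 42.4 ms.

42.4 ms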